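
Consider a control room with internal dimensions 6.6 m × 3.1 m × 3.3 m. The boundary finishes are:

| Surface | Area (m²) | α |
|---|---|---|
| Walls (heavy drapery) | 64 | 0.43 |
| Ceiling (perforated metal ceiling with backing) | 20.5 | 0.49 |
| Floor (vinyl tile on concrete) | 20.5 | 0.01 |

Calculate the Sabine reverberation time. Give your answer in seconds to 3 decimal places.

Summing Sᵢαᵢ: 27.520 + 10.045 + 0.205 → A = 37.770 sabins.
Room volume: 67.518 m³.
RT60 = 0.161 · V / A = 0.161 × 67.518 / 37.770 = 0.288 s.

0.288 s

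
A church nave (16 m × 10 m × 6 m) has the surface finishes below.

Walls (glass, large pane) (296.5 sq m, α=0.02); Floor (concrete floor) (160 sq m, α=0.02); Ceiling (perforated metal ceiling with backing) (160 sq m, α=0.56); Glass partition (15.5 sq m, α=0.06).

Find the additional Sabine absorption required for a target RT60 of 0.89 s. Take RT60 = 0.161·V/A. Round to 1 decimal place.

Total absorption A₁ = 296.5×0.02 + 160×0.02 + 160×0.56 + 15.5×0.06
  = 5.930 + 3.200 + 89.600 + 0.930 = 99.660 sq m sabins.
For T = 0.89 s, need A₂ = 0.161·V/T = 0.161·960/0.89 = 173.663 sabins.
ΔA = A₂ − A₁ = 173.663 − 99.660 = 74.0 sabins.

74.0 sabins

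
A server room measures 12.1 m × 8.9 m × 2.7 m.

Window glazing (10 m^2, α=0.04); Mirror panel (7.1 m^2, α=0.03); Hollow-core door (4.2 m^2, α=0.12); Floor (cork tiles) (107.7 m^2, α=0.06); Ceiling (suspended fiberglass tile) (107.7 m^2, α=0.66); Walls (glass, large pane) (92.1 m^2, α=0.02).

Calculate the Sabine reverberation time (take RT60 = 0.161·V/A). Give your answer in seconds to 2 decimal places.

0.58 s

A = Σ Sᵢαᵢ = 10*0.04 + 7.1*0.03 + 4.2*0.12 + 107.7*0.06 + 107.7*0.66 + 92.1*0.02 = 80.503 sabins.
Volume V = 12.1 × 8.9 × 2.7 = 290.763 m³.
T = 0.161 V/A = 0.161·290.763/80.503 = 0.58 s.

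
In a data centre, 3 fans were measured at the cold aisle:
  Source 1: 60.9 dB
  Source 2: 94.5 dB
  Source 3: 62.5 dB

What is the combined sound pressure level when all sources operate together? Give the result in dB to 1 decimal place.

94.5 dB

Sum in the linear (power) domain: Σ 10^(Lᵢ/10) = 10^(60.9/10) + 10^(94.5/10) + 10^(62.5/10) = 2.821e+09.
Back to dB: 10·log₁₀ Σ = 94.5 dB.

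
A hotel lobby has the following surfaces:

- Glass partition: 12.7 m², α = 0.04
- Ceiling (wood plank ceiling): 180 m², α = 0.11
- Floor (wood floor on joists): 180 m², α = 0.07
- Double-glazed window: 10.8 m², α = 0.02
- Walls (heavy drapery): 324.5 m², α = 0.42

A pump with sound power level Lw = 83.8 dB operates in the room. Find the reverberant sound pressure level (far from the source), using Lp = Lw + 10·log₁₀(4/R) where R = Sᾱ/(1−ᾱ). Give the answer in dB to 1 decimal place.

66.3 dB

A = 169.414 sabins; S = 708.0 m².
ᾱ = 169.414/708.0 = 0.2393; R = Sᾱ/(1−ᾱ) = 169.414/(1−0.2393) = 222.708 m².
Lp = 83.8 + 10·log₁₀(4/222.708) = 83.8 + (-17.46) = 66.3 dB.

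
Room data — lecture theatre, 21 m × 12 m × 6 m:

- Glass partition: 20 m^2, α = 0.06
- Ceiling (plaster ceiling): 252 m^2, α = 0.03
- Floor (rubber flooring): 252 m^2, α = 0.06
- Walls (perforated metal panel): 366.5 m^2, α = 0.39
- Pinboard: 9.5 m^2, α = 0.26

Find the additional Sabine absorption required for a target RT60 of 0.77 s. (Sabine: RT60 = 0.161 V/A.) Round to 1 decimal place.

146.9 sabins

Summing Sᵢαᵢ: 1.200 + 7.560 + 15.120 + 142.935 + 2.470 → A₁ = 169.285 sabins.
V = 1512 m³. Required absorption A₂ = 0.161 × 1512 / 0.77 = 316.145 sabins.
Shortfall: 316.145 − 169.285 = 146.9 sabins.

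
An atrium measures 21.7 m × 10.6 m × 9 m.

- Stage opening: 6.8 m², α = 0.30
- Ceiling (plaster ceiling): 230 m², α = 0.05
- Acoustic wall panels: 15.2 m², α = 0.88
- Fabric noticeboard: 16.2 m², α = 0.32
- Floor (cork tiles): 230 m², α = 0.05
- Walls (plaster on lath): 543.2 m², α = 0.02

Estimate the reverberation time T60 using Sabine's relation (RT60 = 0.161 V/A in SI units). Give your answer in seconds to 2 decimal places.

Summing Sᵢαᵢ: 2.040 + 11.500 + 13.376 + 5.184 + 11.500 + 10.864 → A = 54.464 sabins.
V = 21.7·10.6·9 = 2070.18 m³.
T = 0.161 V/A = 0.161·2070.18/54.464 = 6.12 s.

6.12 sec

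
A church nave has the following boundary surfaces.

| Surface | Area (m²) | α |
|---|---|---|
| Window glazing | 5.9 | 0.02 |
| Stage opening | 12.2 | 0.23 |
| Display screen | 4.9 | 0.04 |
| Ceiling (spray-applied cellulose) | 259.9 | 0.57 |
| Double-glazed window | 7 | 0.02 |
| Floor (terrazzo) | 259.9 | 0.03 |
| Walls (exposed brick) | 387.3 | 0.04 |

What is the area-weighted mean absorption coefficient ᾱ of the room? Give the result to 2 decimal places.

S = Σ Sᵢ = 5.9 + 12.2 + 4.9 + 259.9 + 7 + 259.9 + 387.3 = 937.1 m².
Σ(Sᵢαᵢ) = 5.9×0.02 + 12.2×0.23 + 4.9×0.04 + 259.9×0.57 + 7×0.02 + 259.9×0.03 + 387.3×0.04 = 174.692.
ᾱ = 174.692 / 937.1 = 0.19.

0.19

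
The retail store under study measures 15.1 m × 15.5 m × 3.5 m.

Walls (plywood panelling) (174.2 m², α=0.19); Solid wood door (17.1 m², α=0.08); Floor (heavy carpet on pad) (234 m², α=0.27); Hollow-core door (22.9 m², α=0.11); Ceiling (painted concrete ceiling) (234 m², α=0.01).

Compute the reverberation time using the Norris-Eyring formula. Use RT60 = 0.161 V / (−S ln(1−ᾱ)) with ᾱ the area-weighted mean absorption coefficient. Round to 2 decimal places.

S = Σ Sᵢ = 682.2 m².
Absorption A = 174.2×0.19 + 17.1×0.08 + 234×0.27 + 22.9×0.11 + 234×0.01 = 102.505 sabins.
Mean coefficient ᾱ = A/S = 0.1503.
−S·ln(1−ᾱ) = −682.2 × ln(1 − 0.1503) = 111.111.
V = 15.1 × 15.5 × 3.5 = 819.175 m³.
T = 0.161·V/[−S·ln(1−ᾱ)] = 0.161·819.175/111.111 = 1.19 s.

1.19 s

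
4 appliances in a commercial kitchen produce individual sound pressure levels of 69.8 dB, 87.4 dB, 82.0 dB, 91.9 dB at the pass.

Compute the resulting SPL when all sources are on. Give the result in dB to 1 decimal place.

Σ 10^(Lᵢ/10) = 2.266e+09.
L_total = 10·log₁₀(2.266e+09) = 93.6 dB.

93.6 dB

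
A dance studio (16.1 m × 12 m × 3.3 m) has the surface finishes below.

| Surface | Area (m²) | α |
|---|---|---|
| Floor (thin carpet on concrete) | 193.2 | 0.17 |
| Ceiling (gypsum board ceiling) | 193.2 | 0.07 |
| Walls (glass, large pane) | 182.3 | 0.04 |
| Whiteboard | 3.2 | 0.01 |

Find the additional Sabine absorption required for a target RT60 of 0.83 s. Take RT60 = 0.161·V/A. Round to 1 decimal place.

70.0 sabins

A₁ = Σ Sᵢαᵢ = 193.2·0.17 + 193.2·0.07 + 182.3·0.04 + 3.2·0.01 = 53.692 sabins.
For T = 0.83 s, need A₂ = 0.161·V/T = 0.161·637.56/0.83 = 123.671 sabins.
Additional absorption ΔA = 123.671 − 53.692 = 70.0 sabins.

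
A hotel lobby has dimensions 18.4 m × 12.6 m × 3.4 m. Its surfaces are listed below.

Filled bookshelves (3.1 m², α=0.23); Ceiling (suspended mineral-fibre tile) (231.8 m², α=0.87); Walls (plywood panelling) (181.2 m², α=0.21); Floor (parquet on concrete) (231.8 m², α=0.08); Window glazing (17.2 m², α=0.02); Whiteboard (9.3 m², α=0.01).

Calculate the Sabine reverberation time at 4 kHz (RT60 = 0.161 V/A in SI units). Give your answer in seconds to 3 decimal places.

0.489 s

Total absorption A = 3.1×0.23 + 231.8×0.87 + 181.2×0.21 + 231.8×0.08 + 17.2×0.02 + 9.3×0.01
  = 0.713 + 201.666 + 38.052 + 18.544 + 0.344 + 0.093 = 259.412 m² sabins.
Volume V = 18.4 × 12.6 × 3.4 = 788.256 m³.
T = 0.161 V/A = 0.161·788.256/259.412 = 0.489 s.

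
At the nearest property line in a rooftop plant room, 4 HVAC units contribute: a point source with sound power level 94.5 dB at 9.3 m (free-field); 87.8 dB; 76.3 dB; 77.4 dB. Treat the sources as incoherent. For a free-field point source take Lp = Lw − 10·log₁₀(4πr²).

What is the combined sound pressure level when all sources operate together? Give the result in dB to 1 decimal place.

Source at 9.3 m: Lp = 94.5 − 10·log₁₀(4π·9.3²) = 94.5 − 10·log₁₀(1086.865) = 64.1 dB.
Σ 10^(Lᵢ/10) = 7.027e+08.
L_total = 10·log₁₀(7.027e+08) = 88.5 dB.

88.5 dB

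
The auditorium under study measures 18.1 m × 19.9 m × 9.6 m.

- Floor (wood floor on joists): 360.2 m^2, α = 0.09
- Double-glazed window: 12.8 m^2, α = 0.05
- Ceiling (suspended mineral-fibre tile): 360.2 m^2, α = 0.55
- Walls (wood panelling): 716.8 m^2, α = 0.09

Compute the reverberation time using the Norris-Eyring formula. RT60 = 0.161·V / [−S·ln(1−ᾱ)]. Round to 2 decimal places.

S = Σ Sᵢ = 1450.0 m^2.
Σ(Sᵢαᵢ) = 360.2×0.09 + 12.8×0.05 + 360.2×0.55 + 716.8×0.09 = 295.680.
ᾱ = 295.680 / 1450.0 = 0.2039.
−S·ln(1−ᾱ) = −1450.0 × ln(1 − 0.2039) = 330.644.
V = 18.1 × 19.9 × 9.6 = 3457.824 m³.
RT60 = 0.161 × 3457.824 / 330.644 = 1.68 s.

1.68 sec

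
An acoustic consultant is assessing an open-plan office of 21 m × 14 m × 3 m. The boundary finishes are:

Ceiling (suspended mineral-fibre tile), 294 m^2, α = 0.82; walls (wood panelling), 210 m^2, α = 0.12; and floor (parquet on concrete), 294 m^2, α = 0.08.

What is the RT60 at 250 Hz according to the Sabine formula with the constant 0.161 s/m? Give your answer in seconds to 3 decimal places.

0.490 s

Total absorption A = 294×0.82 + 210×0.12 + 294×0.08
  = 241.080 + 25.200 + 23.520 = 289.800 m^2 sabins.
Volume V = 21 × 14 × 3 = 882 m³.
T = 0.161 V/A = 0.161·882/289.800 = 0.490 s.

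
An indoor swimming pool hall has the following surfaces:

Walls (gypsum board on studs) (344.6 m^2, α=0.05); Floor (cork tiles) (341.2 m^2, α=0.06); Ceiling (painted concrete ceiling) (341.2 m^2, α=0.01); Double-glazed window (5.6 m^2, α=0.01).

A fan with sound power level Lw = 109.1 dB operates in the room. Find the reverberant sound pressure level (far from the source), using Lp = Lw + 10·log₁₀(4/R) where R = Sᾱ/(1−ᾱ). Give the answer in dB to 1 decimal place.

Σ(Sᵢαᵢ) = 344.6×0.05 + 341.2×0.06 + 341.2×0.01 + 5.6×0.01 = 41.170; total area S = 1032.6 m^2.
ᾱ = 41.170/1032.6 = 0.0399; R = Sᾱ/(1−ᾱ) = 41.170/(1−0.0399) = 42.881 m^2.
Lp = Lw + 10 log₁₀(4/R) = 109.1 -10.30 = 98.8 dB.

98.8 dB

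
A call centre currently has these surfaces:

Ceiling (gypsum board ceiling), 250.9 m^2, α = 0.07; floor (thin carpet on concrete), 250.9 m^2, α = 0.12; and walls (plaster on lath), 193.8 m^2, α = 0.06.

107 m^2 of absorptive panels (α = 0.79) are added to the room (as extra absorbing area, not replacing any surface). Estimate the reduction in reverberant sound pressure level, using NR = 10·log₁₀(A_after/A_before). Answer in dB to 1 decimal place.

A_before = Σ Sᵢαᵢ = 250.9·0.07 + 250.9·0.12 + 193.8·0.06 = 59.299 sabins.
Treatment contributes 107·0.79 = 84.530 sabins.
New total A_after = 143.829 sabins.
Reduction = 10 log₁₀(A_after/A_before) = 10 log₁₀(2.4255) = 3.8 dB.

3.8 dB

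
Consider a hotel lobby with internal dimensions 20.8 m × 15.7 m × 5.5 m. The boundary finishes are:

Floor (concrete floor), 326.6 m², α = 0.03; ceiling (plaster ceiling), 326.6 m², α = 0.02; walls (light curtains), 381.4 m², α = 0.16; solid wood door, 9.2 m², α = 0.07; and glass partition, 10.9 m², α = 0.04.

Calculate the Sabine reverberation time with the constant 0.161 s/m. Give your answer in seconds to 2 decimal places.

Equivalent absorption area: A = 326.6·0.03 + 326.6·0.02 + 381.4·0.16 + 9.2·0.07 + 10.9·0.04 = 78.434 m².
V = 20.8·15.7·5.5 = 1796.08 m³.
Sabine: RT60 = 0.161 × 1796.08 / 78.434 = 3.69 s.

3.69 s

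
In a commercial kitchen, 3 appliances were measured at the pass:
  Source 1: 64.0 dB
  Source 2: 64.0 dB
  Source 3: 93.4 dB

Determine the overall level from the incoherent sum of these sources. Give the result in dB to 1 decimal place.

93.4 dB

Converting to relative power and adding: 10^(64.0/10) + 10^(64.0/10) + 10^(93.4/10) = 2.193e+09.
Back to dB: 10·log₁₀ Σ = 93.4 dB.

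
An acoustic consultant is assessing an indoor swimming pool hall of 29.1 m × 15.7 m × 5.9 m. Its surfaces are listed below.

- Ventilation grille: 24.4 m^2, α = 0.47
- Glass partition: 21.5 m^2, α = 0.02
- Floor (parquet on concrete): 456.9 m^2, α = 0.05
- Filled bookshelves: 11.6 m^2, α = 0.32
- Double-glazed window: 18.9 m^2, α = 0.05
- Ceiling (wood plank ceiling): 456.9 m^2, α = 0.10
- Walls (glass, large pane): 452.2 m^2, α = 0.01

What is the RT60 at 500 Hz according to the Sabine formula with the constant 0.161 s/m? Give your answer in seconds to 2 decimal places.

Total absorption A = 24.4×0.47 + 21.5×0.02 + 456.9×0.05 + 11.6×0.32 + 18.9×0.05 + 456.9×0.10 + 452.2×0.01
  = 11.468 + 0.430 + 22.845 + 3.712 + 0.945 + 45.690 + 4.522 = 89.612 m^2 sabins.
V = 29.1·15.7·5.9 = 2695.533 m³.
RT60 = 0.161 · V / A = 0.161 × 2695.533 / 89.612 = 4.84 s.

4.84 s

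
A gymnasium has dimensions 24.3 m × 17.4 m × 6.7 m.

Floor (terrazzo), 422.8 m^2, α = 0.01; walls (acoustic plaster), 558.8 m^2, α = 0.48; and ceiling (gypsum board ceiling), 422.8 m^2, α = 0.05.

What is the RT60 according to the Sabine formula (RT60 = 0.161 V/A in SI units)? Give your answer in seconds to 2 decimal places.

A = Σ Sᵢαᵢ = 422.8×0.01 + 558.8×0.48 + 422.8×0.05 = 293.592 sabins.
Room volume: 2832.894 m³.
Sabine: RT60 = 0.161 × 2832.894 / 293.592 = 1.55 s.

1.55 sec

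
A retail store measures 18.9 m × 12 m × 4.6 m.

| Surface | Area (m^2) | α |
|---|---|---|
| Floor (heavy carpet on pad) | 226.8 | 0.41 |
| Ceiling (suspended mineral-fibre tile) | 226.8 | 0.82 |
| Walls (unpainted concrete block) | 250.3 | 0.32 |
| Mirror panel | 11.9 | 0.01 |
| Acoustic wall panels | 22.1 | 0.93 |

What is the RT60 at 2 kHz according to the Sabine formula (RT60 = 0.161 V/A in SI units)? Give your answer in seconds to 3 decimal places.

Total absorption A = 226.8×0.41 + 226.8×0.82 + 250.3×0.32 + 11.9×0.01 + 22.1×0.93
  = 92.988 + 185.976 + 80.096 + 0.119 + 20.553 = 379.732 m^2 sabins.
Room volume: 1043.28 m³.
RT60 = 0.161 · V / A = 0.161 × 1043.28 / 379.732 = 0.442 s.

0.442 sec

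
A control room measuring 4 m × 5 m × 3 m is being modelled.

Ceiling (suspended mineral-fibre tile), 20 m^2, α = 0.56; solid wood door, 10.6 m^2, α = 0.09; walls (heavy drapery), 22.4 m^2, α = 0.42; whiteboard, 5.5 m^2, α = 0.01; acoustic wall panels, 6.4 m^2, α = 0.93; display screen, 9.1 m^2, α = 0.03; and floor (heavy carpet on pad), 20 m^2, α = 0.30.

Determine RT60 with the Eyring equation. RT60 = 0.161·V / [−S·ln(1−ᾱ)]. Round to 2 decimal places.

Total surface area S = 20 + 10.6 + 22.4 + 5.5 + 6.4 + 9.1 + 20 = 94.0 m^2.
Absorption A = 20·0.56 + 10.6·0.09 + 22.4·0.42 + 5.5·0.01 + 6.4·0.93 + 9.1·0.03 + 20·0.30 = 33.842 sabins.
Mean coefficient ᾱ = A/S = 0.3600.
Eyring denominator: −S ln(1−ᾱ) = 41.951.
V = 4 × 5 × 3 = 60 m³.
T = 0.161·V/[−S·ln(1−ᾱ)] = 0.161·60/41.951 = 0.23 s.

0.23 seconds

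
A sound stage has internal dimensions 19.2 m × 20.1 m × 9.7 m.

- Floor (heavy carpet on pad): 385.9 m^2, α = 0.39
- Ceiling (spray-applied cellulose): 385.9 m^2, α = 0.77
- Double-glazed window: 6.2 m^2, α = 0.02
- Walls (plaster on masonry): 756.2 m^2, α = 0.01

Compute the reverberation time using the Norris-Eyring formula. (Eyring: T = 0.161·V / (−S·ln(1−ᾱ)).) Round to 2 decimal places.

Total surface area S = 385.9 + 385.9 + 6.2 + 756.2 = 1534.2 m^2.
Σ(Sᵢαᵢ) = 385.9×0.39 + 385.9×0.77 + 6.2×0.02 + 756.2×0.01 = 455.330.
Mean coefficient ᾱ = A/S = 0.2968.
Eyring denominator: −S ln(1−ᾱ) = 540.213.
V = 19.2 × 20.1 × 9.7 = 3743.424 m³.
T = 0.161·V/[−S·ln(1−ᾱ)] = 0.161·3743.424/540.213 = 1.12 s.

1.12 s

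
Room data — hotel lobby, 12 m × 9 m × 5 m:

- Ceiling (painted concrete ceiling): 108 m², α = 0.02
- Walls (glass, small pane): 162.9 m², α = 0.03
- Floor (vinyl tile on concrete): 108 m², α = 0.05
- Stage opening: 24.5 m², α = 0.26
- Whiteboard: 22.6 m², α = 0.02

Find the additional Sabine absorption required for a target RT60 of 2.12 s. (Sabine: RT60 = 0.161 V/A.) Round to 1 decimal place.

21.7 sabins

A₁ = Σ Sᵢαᵢ = 108×0.02 + 162.9×0.03 + 108×0.05 + 24.5×0.26 + 22.6×0.02 = 19.269 sabins.
For T = 2.12 s, need A₂ = 0.161·V/T = 0.161·540/2.12 = 41.009 sabins.
Additional absorption ΔA = 41.009 − 19.269 = 21.7 sabins.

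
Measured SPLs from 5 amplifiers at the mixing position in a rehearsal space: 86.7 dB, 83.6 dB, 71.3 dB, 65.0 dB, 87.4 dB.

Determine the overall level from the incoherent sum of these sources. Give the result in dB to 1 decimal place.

Converting to relative power and adding: 10^(86.7/10) + 10^(83.6/10) + 10^(71.3/10) + 10^(65.0/10) + 10^(87.4/10) = 1.263e+09.
L_total = 10·log₁₀(1.263e+09) = 91.0 dB.

91.0 dB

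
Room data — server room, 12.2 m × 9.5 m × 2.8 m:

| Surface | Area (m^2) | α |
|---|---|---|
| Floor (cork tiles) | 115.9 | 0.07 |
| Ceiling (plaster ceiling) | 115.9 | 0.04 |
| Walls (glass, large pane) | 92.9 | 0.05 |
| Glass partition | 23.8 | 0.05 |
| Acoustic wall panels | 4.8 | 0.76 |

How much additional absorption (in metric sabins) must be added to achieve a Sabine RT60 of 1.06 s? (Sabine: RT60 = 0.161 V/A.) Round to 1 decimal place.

27.1 sabins

Total absorption A₁ = 115.9·0.07 + 115.9·0.04 + 92.9·0.05 + 23.8·0.05 + 4.8·0.76
  = 8.113 + 4.636 + 4.645 + 1.190 + 3.648 = 22.232 m^2 sabins.
Target A₂ = 0.161·324.52/1.06 = 49.290 sabins (V = 324.52 m³).
Shortfall: 49.290 − 22.232 = 27.1 sabins.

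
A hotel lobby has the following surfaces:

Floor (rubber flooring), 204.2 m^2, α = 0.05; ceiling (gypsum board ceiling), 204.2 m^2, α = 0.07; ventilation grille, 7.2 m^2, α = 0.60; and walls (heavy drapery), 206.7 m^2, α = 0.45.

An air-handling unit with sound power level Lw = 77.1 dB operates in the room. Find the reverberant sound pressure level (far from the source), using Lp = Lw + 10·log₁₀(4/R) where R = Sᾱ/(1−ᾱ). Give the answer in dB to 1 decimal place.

61.3 dB

A = 121.839 sabins; S = 622.3 m^2.
ᾱ = 121.839/622.3 = 0.1958; R = Sᾱ/(1−ᾱ) = 121.839/(1−0.1958) = 151.503 m^2.
Lp = Lw + 10 log₁₀(4/R) = 77.1 -15.78 = 61.3 dB.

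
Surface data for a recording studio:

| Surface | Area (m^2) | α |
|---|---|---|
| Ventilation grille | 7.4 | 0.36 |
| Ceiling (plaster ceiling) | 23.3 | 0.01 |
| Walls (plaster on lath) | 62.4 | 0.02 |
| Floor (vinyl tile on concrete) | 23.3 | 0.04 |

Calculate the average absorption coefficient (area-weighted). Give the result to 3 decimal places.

0.044

S = Σ Sᵢ = 7.4 + 23.3 + 62.4 + 23.3 = 116.4 m^2.
A = 7.4·0.36 + 23.3·0.01 + 62.4·0.02 + 23.3·0.04 = 5.077 sabins.
ᾱ = A/S = 0.044.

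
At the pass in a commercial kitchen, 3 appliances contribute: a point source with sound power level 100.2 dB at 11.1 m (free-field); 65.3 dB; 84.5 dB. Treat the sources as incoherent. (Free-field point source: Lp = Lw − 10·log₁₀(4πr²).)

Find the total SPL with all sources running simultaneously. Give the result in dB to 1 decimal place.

Source at 11.1 m: Lp = 100.2 − 10·log₁₀(4π·11.1²) = 100.2 − 10·log₁₀(1548.303) = 68.3 dB.
Sum in the linear (power) domain: Σ 10^(Lᵢ/10) = 10^(68.3/10) + 10^(65.3/10) + 10^(84.5/10) = 2.92e+08.
L_total = 10·log₁₀(2.92e+08) = 84.7 dB.

84.7 dB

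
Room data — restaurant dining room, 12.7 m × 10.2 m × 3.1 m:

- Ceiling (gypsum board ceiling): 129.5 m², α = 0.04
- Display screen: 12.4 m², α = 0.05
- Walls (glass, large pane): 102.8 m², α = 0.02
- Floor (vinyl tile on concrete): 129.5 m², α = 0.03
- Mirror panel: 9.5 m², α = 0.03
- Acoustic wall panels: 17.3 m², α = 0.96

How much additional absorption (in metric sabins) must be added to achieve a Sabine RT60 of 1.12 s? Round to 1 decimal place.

29.1 sabins

A₁ = Σ Sᵢαᵢ = 129.5*0.04 + 12.4*0.05 + 102.8*0.02 + 129.5*0.03 + 9.5*0.03 + 17.3*0.96 = 28.634 sabins.
Target A₂ = 0.161·401.574/1.12 = 57.726 sabins (V = 401.574 m³).
ΔA = A₂ − A₁ = 57.726 − 28.634 = 29.1 sabins.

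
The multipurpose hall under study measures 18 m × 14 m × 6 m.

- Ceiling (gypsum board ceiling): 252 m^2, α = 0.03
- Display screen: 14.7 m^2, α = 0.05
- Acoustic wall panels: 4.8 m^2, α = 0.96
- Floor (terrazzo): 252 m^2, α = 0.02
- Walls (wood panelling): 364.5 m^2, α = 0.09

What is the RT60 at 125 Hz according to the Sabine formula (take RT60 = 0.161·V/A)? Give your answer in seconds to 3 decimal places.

4.797 s

A = Σ Sᵢαᵢ = 252*0.03 + 14.7*0.05 + 4.8*0.96 + 252*0.02 + 364.5*0.09 = 50.748 sabins.
V = 18·14·6 = 1512 m³.
RT60 = 0.161 · V / A = 0.161 × 1512 / 50.748 = 4.797 s.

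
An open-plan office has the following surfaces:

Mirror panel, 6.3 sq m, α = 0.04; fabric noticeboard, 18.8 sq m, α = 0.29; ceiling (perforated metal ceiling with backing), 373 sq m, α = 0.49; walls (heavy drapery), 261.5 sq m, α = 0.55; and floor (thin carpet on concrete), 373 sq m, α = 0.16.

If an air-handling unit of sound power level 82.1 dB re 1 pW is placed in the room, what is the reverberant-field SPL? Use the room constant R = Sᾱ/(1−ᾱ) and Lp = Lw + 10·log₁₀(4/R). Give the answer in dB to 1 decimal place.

A = 391.979 sabins; S = 1032.6 sq m.
ᾱ = 0.3796, so room constant R = A/(1−ᾱ) = 631.817 sq m.
Lp = Lw + 10 log₁₀(4/R) = 82.1 -21.99 = 60.1 dB.

60.1 dB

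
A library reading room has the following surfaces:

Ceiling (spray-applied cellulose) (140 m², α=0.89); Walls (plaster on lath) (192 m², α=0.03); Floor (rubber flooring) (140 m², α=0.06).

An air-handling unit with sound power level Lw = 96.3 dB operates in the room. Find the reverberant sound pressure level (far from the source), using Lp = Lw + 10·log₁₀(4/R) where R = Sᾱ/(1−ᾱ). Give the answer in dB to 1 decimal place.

79.4 dB

Σ(Sᵢαᵢ) = 140×0.89 + 192×0.03 + 140×0.06 = 138.760; total area S = 472.0 m².
ᾱ = 138.760/472.0 = 0.2940; R = Sᾱ/(1−ᾱ) = 138.760/(1−0.2940) = 196.544 m².
Lp = Lw + 10 log₁₀(4/R) = 96.3 -16.91 = 79.4 dB.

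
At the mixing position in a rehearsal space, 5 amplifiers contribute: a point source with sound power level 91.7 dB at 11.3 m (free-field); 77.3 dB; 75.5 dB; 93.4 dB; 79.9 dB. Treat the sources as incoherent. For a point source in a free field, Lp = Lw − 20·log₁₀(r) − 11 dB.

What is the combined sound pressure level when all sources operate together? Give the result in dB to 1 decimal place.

Source at 11.3 m: Lp = 91.7 − 20·log₁₀(11.3) − 11 = 59.6 dB.
Converting to relative power and adding: 10^(59.6/10) + 10^(77.3/10) + 10^(75.5/10) + 10^(93.4/10) + 10^(79.9/10) = 2.376e+09.
Combined level = 10 log₁₀(2.376e+09) = 93.8 dB.

93.8 dB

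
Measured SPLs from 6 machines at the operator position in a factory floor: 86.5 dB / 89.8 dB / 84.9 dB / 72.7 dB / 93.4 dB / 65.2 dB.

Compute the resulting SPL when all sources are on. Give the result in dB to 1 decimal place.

95.9 dB

Converting to relative power and adding: 10^(86.5/10) + 10^(89.8/10) + 10^(84.9/10) + 10^(72.7/10) + 10^(93.4/10) + 10^(65.2/10) = 3.92e+09.
Combined level = 10 log₁₀(3.92e+09) = 95.9 dB.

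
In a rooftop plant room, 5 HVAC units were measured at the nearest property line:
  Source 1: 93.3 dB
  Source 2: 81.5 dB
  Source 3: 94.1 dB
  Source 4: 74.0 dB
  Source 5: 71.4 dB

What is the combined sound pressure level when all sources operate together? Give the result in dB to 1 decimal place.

Converting to relative power and adding: 10^(93.3/10) + 10^(81.5/10) + 10^(94.1/10) + 10^(74.0/10) + 10^(71.4/10) = 4.889e+09.
Back to dB: 10·log₁₀ Σ = 96.9 dB.

96.9 dB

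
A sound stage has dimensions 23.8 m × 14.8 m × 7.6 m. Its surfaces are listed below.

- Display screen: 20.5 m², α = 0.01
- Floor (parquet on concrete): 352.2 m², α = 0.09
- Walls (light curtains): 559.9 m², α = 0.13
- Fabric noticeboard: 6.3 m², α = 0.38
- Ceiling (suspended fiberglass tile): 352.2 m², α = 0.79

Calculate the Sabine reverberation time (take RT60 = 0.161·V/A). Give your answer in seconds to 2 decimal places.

1.12 sec

Summing Sᵢαᵢ: 0.205 + 31.698 + 72.787 + 2.394 + 278.238 → A = 385.322 sabins.
Room volume: 2677.024 m³.
RT60 = 0.161 · V / A = 0.161 × 2677.024 / 385.322 = 1.12 s.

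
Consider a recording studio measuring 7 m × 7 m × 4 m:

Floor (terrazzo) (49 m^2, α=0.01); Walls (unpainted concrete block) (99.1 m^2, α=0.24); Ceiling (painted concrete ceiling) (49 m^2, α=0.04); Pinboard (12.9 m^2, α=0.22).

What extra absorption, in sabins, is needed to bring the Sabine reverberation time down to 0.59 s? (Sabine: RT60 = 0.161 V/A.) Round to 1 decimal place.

24.4 sabins

Equivalent absorption area: A₁ = 49·0.01 + 99.1·0.24 + 49·0.04 + 12.9·0.22 = 29.072 m^2.
V = 196 m³. Required absorption A₂ = 0.161 × 196 / 0.59 = 53.485 sabins.
ΔA = A₂ − A₁ = 53.485 − 29.072 = 24.4 sabins.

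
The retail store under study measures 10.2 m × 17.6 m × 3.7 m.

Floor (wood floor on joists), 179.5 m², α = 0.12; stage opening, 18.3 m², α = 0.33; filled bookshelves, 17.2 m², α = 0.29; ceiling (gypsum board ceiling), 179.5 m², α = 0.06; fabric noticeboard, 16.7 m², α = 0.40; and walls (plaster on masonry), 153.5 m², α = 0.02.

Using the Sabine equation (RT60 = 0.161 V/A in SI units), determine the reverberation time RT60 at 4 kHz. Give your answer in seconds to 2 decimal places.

2.01 s

Equivalent absorption area: A = 179.5·0.12 + 18.3·0.33 + 17.2·0.29 + 179.5·0.06 + 16.7·0.40 + 153.5·0.02 = 53.087 m².
Volume V = 10.2 × 17.6 × 3.7 = 664.224 m³.
Sabine: RT60 = 0.161 × 664.224 / 53.087 = 2.01 s.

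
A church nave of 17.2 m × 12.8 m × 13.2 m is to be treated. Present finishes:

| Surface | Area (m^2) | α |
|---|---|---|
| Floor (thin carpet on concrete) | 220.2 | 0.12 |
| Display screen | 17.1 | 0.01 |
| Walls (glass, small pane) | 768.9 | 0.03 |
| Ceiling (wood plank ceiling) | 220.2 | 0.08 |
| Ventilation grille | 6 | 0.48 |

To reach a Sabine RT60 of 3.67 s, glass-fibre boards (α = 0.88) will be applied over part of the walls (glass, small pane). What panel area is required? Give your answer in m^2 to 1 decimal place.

Total absorption A₁ = 220.2×0.12 + 17.1×0.01 + 768.9×0.03 + 220.2×0.08 + 6×0.48
  = 26.424 + 0.171 + 23.067 + 17.616 + 2.880 = 70.158 m^2 sabins.
Required A₂ = 0.161·2906.112/3.67 = 127.489 sabins.
ΔA needed = 127.489 − 70.158 = 57.331 sabins.
Net gain per m^2: Δα = 0.88 − 0.03 = 0.85.
Area = ΔA/Δα = 57.331/0.85 = 67.4 m^2.

67.4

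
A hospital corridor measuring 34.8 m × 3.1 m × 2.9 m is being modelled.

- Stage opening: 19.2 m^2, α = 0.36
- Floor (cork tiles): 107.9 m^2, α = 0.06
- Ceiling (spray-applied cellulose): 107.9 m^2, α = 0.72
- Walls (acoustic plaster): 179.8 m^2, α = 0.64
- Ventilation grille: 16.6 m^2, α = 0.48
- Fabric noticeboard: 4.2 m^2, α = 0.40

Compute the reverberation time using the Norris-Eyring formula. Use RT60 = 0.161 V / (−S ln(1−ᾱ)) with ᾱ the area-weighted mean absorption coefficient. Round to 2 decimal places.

S = Σ Sᵢ = 435.6 m^2.
Σ(Sᵢαᵢ) = 19.2×0.36 + 107.9×0.06 + 107.9×0.72 + 179.8×0.64 + 16.6×0.48 + 4.2×0.40 = 215.794.
ᾱ = 215.794 / 435.6 = 0.4954.
−S·ln(1−ᾱ) = −435.6 × ln(1 − 0.4954) = 297.946.
V = 34.8 × 3.1 × 2.9 = 312.852 m³.
T = 0.161·V/[−S·ln(1−ᾱ)] = 0.161·312.852/297.946 = 0.17 s.

0.17 sec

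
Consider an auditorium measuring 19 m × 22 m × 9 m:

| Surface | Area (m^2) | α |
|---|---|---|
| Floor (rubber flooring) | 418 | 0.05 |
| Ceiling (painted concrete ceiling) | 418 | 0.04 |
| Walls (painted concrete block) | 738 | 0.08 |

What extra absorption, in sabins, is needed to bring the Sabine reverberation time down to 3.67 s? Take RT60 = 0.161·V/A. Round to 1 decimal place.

Summing Sᵢαᵢ: 20.900 + 16.720 + 59.040 → A₁ = 96.660 sabins.
For T = 3.67 s, need A₂ = 0.161·V/T = 0.161·3762/3.67 = 165.036 sabins.
ΔA = A₂ − A₁ = 165.036 − 96.660 = 68.4 sabins.

68.4 sabins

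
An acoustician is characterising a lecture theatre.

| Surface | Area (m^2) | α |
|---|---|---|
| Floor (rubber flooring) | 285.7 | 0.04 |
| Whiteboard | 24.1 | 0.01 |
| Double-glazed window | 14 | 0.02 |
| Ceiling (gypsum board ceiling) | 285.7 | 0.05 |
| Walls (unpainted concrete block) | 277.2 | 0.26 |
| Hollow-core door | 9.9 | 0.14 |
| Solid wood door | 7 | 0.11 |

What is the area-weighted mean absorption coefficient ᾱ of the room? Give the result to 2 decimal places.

Total surface area S = 903.6 m^2.
Σ(Sᵢαᵢ) = 285.7·0.04 + 24.1·0.01 + 14·0.02 + 285.7·0.05 + 277.2·0.26 + 9.9·0.14 + 7·0.11 = 100.462.
ᾱ = 100.462 / 903.6 = 0.11.

0.11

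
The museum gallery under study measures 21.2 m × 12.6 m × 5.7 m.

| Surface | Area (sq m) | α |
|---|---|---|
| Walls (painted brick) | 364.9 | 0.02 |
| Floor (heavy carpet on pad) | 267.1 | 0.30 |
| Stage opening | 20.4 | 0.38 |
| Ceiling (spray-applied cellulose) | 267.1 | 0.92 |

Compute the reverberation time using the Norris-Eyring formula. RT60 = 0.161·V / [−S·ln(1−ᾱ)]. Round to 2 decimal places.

0.58 seconds

Total surface area S = 364.9 + 267.1 + 20.4 + 267.1 = 919.5 sq m.
Σ(Sᵢαᵢ) = 364.9×0.02 + 267.1×0.30 + 20.4×0.38 + 267.1×0.92 = 340.912.
ᾱ = 340.912 / 919.5 = 0.3708.
−S·ln(1−ᾱ) = −919.5 × ln(1 − 0.3708) = 426.010.
V = 21.2 × 12.6 × 5.7 = 1522.584 m³.
T = 0.161·V/[−S·ln(1−ᾱ)] = 0.161·1522.584/426.010 = 0.58 s.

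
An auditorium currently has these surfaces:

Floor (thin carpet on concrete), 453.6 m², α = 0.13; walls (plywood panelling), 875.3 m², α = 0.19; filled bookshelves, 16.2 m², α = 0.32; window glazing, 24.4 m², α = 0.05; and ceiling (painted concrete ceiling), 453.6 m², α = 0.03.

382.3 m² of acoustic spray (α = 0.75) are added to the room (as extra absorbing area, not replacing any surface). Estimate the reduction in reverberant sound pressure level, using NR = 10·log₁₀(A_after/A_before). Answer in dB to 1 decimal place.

3.4 dB

Total absorption A_before = 453.6×0.13 + 875.3×0.19 + 16.2×0.32 + 24.4×0.05 + 453.6×0.03
  = 58.968 + 166.307 + 5.184 + 1.220 + 13.608 = 245.287 m² sabins.
Added absorption = 382.3 × 0.75 = 286.725 sabins.
New total A_after = 532.012 sabins.
Reduction = 10 log₁₀(A_after/A_before) = 10 log₁₀(2.1689) = 3.4 dB.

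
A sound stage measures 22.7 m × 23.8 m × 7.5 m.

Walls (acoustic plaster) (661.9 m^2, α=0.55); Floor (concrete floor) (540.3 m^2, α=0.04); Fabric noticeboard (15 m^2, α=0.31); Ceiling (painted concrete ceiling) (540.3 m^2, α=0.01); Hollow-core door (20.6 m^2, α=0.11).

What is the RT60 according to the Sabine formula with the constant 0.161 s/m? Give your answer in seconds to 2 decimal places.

Summing Sᵢαᵢ: 364.045 + 21.612 + 4.650 + 5.403 + 2.266 → A = 397.976 sabins.
Room volume: 4051.95 m³.
T = 0.161 V/A = 0.161·4051.95/397.976 = 1.64 s.

1.64 s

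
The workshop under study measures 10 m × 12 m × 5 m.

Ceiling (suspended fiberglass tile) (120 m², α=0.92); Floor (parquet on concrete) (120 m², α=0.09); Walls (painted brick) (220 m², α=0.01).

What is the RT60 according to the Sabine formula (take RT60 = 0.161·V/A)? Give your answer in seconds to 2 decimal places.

A = Σ Sᵢαᵢ = 120·0.92 + 120·0.09 + 220·0.01 = 123.400 sabins.
Room volume: 600 m³.
Sabine: RT60 = 0.161 × 600 / 123.400 = 0.78 s.

0.78 s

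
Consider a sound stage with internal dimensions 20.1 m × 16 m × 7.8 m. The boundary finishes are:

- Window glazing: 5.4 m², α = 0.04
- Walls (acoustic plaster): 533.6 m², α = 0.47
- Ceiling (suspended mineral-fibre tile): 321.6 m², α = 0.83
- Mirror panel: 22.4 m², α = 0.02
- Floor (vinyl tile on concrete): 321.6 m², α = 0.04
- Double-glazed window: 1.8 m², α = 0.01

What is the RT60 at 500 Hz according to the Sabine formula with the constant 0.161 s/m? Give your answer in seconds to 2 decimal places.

0.76 seconds

Total absorption A = 5.4·0.04 + 533.6·0.47 + 321.6·0.83 + 22.4·0.02 + 321.6·0.04 + 1.8·0.01
  = 0.216 + 250.792 + 266.928 + 0.448 + 12.864 + 0.018 = 531.266 m² sabins.
Volume V = 20.1 × 16 × 7.8 = 2508.48 m³.
Sabine: RT60 = 0.161 × 2508.48 / 531.266 = 0.76 s.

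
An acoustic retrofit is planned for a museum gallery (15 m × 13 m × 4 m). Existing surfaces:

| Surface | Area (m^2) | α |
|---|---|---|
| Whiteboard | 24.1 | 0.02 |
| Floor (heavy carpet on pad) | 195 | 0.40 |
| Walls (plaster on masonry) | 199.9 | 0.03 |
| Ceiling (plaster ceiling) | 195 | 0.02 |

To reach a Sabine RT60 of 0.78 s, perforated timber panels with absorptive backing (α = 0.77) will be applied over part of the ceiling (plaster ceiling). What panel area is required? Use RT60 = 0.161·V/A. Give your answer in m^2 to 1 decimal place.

96.8

Equivalent absorption area: A₁ = 24.1·0.02 + 195·0.40 + 199.9·0.03 + 195·0.02 = 88.379 m^2.
Required A₂ = 0.161·780/0.78 = 161.000 sabins.
Absorption to add: 161.000 − 88.379 = 72.621 sabins.
Each m^2 of panel replacing the ceiling (plaster ceiling) adds (0.77 − 0.02) = 0.75 sabins.
Panel area = 72.621 / 0.75 = 96.8 m^2.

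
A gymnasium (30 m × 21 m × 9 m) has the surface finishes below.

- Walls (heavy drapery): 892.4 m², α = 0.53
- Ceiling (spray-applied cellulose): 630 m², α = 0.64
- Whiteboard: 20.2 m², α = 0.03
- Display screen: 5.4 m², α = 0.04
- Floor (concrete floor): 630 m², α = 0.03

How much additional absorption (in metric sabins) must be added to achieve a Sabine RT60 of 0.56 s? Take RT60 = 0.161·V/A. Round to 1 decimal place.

734.2 sabins

Total absorption A₁ = 892.4*0.53 + 630*0.64 + 20.2*0.03 + 5.4*0.04 + 630*0.03
  = 472.972 + 403.200 + 0.606 + 0.216 + 18.900 = 895.894 m² sabins.
Target A₂ = 0.161·5670/0.56 = 1630.125 sabins (V = 5670 m³).
ΔA = A₂ − A₁ = 1630.125 − 895.894 = 734.2 sabins.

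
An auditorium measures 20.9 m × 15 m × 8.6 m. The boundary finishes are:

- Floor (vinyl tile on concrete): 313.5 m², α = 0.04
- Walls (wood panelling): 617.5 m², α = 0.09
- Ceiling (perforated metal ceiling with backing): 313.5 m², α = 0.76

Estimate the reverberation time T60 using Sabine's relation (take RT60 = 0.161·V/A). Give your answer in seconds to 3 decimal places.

Equivalent absorption area: A = 313.5*0.04 + 617.5*0.09 + 313.5*0.76 = 306.375 m².
V = 20.9·15·8.6 = 2696.1 m³.
Sabine: RT60 = 0.161 × 2696.1 / 306.375 = 1.417 s.

1.417 s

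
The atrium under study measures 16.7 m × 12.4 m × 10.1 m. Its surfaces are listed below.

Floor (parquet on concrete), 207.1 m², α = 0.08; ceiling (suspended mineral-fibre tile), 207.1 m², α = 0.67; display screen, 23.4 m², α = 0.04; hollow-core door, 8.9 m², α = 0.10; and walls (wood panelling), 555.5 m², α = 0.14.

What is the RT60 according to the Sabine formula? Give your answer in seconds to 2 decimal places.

1.43 s

A = Σ Sᵢαᵢ = 207.1×0.08 + 207.1×0.67 + 23.4×0.04 + 8.9×0.10 + 555.5×0.14 = 234.921 sabins.
V = 16.7·12.4·10.1 = 2091.508 m³.
Sabine: RT60 = 0.161 × 2091.508 / 234.921 = 1.43 s.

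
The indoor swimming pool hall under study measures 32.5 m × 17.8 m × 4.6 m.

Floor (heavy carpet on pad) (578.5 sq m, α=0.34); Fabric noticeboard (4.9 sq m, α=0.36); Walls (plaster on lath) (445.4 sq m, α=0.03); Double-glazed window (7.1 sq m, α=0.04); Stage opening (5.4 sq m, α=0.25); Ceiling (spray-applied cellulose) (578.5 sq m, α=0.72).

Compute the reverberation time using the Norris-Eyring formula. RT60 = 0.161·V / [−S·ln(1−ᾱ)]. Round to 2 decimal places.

0.54 s

S = Σ Sᵢ = 1619.8 sq m.
Σ(Sᵢαᵢ) = 578.5×0.34 + 4.9×0.36 + 445.4×0.03 + 7.1×0.04 + 5.4×0.25 + 578.5×0.72 = 629.970.
Mean coefficient ᾱ = A/S = 0.3889.
Eyring denominator: −S ln(1−ᾱ) = 797.743.
V = 32.5 × 17.8 × 4.6 = 2661.1 m³.
T = 0.161·V/[−S·ln(1−ᾱ)] = 0.161·2661.1/797.743 = 0.54 s.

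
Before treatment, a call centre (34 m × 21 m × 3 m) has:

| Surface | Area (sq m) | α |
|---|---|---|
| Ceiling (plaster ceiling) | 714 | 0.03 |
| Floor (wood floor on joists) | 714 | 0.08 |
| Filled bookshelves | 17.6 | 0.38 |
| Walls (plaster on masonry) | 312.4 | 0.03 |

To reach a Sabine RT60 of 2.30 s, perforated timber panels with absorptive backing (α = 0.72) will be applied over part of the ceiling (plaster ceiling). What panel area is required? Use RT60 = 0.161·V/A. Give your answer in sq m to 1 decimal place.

80.2

Equivalent absorption area: A₁ = 714·0.03 + 714·0.08 + 17.6·0.38 + 312.4·0.03 = 94.600 sq m.
V = 2142 m³. Target absorption A₂ = 0.161 × 2142 / 2.30 = 149.940 sabins.
Absorption to add: 149.940 − 94.600 = 55.340 sabins.
Each sq m of panel replacing the ceiling (plaster ceiling) adds (0.72 − 0.03) = 0.69 sabins.
Panel area = 55.340 / 0.69 = 80.2 sq m.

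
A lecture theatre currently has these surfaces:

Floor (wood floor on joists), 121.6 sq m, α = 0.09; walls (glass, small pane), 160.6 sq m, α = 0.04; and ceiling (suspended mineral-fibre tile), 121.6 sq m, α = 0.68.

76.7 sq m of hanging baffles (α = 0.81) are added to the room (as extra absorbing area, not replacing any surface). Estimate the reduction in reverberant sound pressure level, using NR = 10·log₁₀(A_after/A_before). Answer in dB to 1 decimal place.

2.1 dB

Summing Sᵢαᵢ: 10.944 + 6.424 + 82.688 → A_before = 100.056 sabins.
Treatment contributes 76.7·0.81 = 62.127 sabins.
A_after = 100.056 + 62.127 = 162.183 sabins.
Reduction = 10 log₁₀(A_after/A_before) = 10 log₁₀(1.6209) = 2.1 dB.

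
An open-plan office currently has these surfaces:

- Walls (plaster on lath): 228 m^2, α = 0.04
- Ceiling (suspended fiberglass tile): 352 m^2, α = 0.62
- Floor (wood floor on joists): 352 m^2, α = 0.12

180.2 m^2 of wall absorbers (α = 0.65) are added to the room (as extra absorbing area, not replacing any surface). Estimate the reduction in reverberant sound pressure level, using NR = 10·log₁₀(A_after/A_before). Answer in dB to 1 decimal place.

1.6 dB

Summing Sᵢαᵢ: 9.120 + 218.240 + 42.240 → A_before = 269.600 sabins.
Treatment contributes 180.2·0.65 = 117.130 sabins.
New total A_after = 386.730 sabins.
NR = 10·log₁₀(386.730/269.600) = 1.6 dB.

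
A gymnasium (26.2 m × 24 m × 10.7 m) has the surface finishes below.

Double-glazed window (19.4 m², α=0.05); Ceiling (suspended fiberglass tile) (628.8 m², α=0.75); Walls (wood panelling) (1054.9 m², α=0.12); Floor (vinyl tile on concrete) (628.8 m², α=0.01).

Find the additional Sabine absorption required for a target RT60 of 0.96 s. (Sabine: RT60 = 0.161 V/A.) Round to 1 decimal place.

Total absorption A₁ = 19.4·0.05 + 628.8·0.75 + 1054.9·0.12 + 628.8·0.01
  = 0.970 + 471.600 + 126.588 + 6.288 = 605.446 m² sabins.
V = 6728.16 m³. Required absorption A₂ = 0.161 × 6728.16 / 0.96 = 1128.369 sabins.
Shortfall: 1128.369 − 605.446 = 522.9 sabins.

522.9 sabins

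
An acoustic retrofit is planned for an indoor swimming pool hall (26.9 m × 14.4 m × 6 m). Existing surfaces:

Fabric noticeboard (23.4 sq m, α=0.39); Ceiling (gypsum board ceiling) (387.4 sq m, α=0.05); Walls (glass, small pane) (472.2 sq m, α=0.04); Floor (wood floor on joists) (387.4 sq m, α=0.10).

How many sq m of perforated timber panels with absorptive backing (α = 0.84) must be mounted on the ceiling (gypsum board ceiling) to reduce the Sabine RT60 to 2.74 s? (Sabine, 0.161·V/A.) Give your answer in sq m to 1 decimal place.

63.9

Total absorption A₁ = 23.4*0.39 + 387.4*0.05 + 472.2*0.04 + 387.4*0.10
  = 9.126 + 19.370 + 18.888 + 38.740 = 86.124 sq m sabins.
Required A₂ = 0.161·2324.16/2.74 = 136.566 sabins.
Absorption to add: 136.566 − 86.124 = 50.442 sabins.
Net gain per sq m: Δα = 0.84 − 0.05 = 0.79.
Panel area = 50.442 / 0.79 = 63.9 sq m.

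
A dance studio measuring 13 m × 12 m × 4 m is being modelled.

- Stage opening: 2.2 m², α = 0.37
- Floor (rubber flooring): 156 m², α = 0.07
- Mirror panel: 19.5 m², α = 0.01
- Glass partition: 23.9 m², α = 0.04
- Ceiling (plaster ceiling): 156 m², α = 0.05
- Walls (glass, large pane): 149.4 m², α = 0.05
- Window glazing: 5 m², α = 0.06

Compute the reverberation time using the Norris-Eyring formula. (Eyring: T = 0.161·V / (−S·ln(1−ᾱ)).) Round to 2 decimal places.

S = Σ Sᵢ = 512.0 m².
Σ(Sᵢαᵢ) = 2.2×0.37 + 156×0.07 + 19.5×0.01 + 23.9×0.04 + 156×0.05 + 149.4×0.05 + 5×0.06 = 28.455.
ᾱ = 28.455 / 512.0 = 0.0556.
−S·ln(1−ᾱ) = −512.0 × ln(1 − 0.0556) = 29.289.
V = 13 × 12 × 4 = 624 m³.
T = 0.161·V/[−S·ln(1−ᾱ)] = 0.161·624/29.289 = 3.43 s.

3.43 sec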